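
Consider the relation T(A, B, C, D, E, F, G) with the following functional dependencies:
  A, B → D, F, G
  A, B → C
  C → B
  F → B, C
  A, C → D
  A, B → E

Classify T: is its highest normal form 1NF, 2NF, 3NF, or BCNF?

3NF

Candidate keys: {A, B}, {A, C}, {A, F}. Prime attributes: {A, B, C, F}.
C → B breaks BCNF: {C}⁺ = {B, C}, so {C} is not a superkey.
But every attribute on its right side ({B}) is prime, and the same holds for every other non-superkey FD, so 3NF still holds.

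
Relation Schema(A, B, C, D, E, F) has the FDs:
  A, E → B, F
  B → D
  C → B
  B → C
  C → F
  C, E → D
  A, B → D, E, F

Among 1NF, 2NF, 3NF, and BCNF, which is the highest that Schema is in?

Candidate keys: {A, B}, {A, C}, {A, E}. Prime attributes: {A, B, C, E}.
B → D: {B}⁺ = {B, C, D, F}, which is not all of the attributes, so the left side is not a superkey — BCNF is violated.
B → D has non-prime {D} on the right and a non-superkey on the left, so 3NF fails.
Since {B} ⊂ {A, B} and {B}⁺ ⊇ {D, F} with {D, F} non-prime, there is a partial dependency; 2NF fails.

1NF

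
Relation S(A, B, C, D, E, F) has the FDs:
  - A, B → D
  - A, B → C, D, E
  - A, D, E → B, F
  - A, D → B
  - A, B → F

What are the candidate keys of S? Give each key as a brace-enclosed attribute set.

{A} never appears on the right of any FD, so every key must include it.
{A, B}⁺ = {A, B, C, D, E, F} — all of the relation — so {A, B} is a candidate key.
{A, D}⁺ = {A, B, C, D, E, F} — all of the relation — so {A, D} is a candidate key.
No proper subset of any of these is a key, and no other minimal superkey exists.

{A, B}, {A, D}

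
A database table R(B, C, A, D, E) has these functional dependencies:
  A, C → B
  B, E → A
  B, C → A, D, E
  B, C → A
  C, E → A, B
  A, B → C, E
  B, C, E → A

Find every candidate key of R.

{A, B} is a candidate key since {A, B}⁺ = {A, B, C, D, E} covers every attribute.
{A, C} is a candidate key since {A, C}⁺ = {A, B, C, D, E} covers every attribute.
{B, C} is a candidate key since {B, C}⁺ = {A, B, C, D, E} covers every attribute.
{B, E} is a candidate key since {B, E}⁺ = {A, B, C, D, E} covers every attribute.
{C, E} is a candidate key since {C, E}⁺ = {A, B, C, D, E} covers every attribute.
These are minimal and exhaustive — every other superkey contains one of them.

{A, B}, {A, C}, {B, C}, {B, E}, {C, E}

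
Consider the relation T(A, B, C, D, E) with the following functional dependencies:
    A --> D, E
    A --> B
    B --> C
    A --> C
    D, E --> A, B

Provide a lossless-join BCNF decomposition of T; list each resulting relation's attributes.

Candidate keys of the original relation: {A}, {D, E}.
In {A, B, C, D, E}, {B} is not a superkey ({B}⁺ restricted to this set is {B, C}), so split on B --> C into {B, C} and {A, B, D, E}.
{B, C} has no BCNF violation.
{A, B, D, E} has no BCNF violation.

{A, B, D, E}; {B, C}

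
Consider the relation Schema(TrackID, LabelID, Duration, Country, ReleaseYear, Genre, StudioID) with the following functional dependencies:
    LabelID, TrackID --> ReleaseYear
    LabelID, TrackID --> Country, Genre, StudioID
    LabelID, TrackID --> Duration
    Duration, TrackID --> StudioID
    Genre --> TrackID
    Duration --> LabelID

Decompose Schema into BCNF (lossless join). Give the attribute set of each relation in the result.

{Country, Duration, Genre, ReleaseYear, StudioID}; {Duration, LabelID}; {Genre, TrackID}

Candidate keys of the original relation: {Duration, Genre}, {Duration, TrackID}, {Genre, LabelID}, {LabelID, TrackID}.
Within {Country, Duration, Genre, LabelID, ReleaseYear, StudioID, TrackID}: {Genre}⁺ ∩ {Country, Duration, Genre, LabelID, ReleaseYear, StudioID, TrackID} = {Genre, TrackID}, not the whole set, so Genre --> TrackID violates BCNF; decompose into {Genre, TrackID} and {Country, Duration, Genre, LabelID, ReleaseYear, StudioID}.
{Genre, TrackID} has no BCNF violation.
Within {Country, Duration, Genre, LabelID, ReleaseYear, StudioID}: {Duration}⁺ ∩ {Country, Duration, Genre, LabelID, ReleaseYear, StudioID} = {Duration, LabelID}, not the whole set, so Duration --> LabelID violates BCNF; decompose into {Duration, LabelID} and {Country, Duration, Genre, ReleaseYear, StudioID}.
{Duration, LabelID} has no BCNF violation.
{Country, Duration, Genre, ReleaseYear, StudioID} has no BCNF violation.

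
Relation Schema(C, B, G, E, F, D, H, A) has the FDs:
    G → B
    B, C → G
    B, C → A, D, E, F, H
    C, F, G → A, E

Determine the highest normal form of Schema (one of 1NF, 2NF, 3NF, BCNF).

Candidate keys: {B, C}, {C, G}. Prime attributes: {B, C, G}.
G → B: {G}⁺ = {B, G}, which is not all of the attributes, so the left side is not a superkey — BCNF is violated.
But every attribute on its right side ({B}) is prime, and the same holds for every other non-superkey FD, so 3NF still holds.

3NF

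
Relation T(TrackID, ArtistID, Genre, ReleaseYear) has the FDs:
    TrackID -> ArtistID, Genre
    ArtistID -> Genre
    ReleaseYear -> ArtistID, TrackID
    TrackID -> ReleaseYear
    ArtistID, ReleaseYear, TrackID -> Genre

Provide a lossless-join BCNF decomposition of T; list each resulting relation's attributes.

{ArtistID, Genre}; {ArtistID, ReleaseYear, TrackID}

Candidate keys of the original relation: {ReleaseYear}, {TrackID}.
Within {ArtistID, Genre, ReleaseYear, TrackID}: {ArtistID}⁺ ∩ {ArtistID, Genre, ReleaseYear, TrackID} = {ArtistID, Genre}, not the whole set, so ArtistID -> Genre violates BCNF; decompose into {ArtistID, Genre} and {ArtistID, ReleaseYear, TrackID}.
{ArtistID, Genre}: every determinant is a superkey — BCNF.
{ArtistID, ReleaseYear, TrackID}: every determinant is a superkey — BCNF.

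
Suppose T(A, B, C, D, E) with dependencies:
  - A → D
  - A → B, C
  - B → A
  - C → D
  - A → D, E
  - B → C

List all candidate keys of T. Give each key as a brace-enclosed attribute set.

{A}⁺ = {A, B, C, D, E}, which is every attribute, so {A} is a candidate key.
{B}⁺ = {A, B, C, D, E}, which is every attribute, so {B} is a candidate key.
No proper subset of any of these is a key, and no other minimal superkey exists.

{A}, {B}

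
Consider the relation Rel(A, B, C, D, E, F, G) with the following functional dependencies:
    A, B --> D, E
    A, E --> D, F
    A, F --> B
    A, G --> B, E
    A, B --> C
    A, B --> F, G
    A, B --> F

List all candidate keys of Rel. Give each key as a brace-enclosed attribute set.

{A} never appears on the right of any FD, so every key must include it.
Closure of {A, B} is {A, B, C, D, E, F, G}, the whole schema; {A, B} is a candidate key.
Closure of {A, E} is {A, B, C, D, E, F, G}, the whole schema; {A, E} is a candidate key.
Closure of {A, F} is {A, B, C, D, E, F, G}, the whole schema; {A, F} is a candidate key.
Closure of {A, G} is {A, B, C, D, E, F, G}, the whole schema; {A, G} is a candidate key.
Any other superkey properly contains one of these, so there are no further candidate keys.

{A, B}, {A, E}, {A, F}, {A, G}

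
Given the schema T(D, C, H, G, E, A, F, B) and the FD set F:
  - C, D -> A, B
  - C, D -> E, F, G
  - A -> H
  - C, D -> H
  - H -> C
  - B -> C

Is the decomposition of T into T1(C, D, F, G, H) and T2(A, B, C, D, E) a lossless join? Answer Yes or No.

The shared attributes are {C, D} and {C, D}⁺ = {A, B, C, D, E, F, G, H}.
This includes all of T1, so the common attributes are a superkey of T1 — the join is lossless.

Yes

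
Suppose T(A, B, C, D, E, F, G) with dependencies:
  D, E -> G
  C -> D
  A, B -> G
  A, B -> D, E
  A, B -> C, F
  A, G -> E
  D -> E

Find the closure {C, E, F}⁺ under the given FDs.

{C, D, E, F, G}

Start with {C, E, F}.
C -> D applies; add {D} → now {C, D, E, F}.
D, E -> G applies; add {G} → now {C, D, E, F, G}.
No further FD applies.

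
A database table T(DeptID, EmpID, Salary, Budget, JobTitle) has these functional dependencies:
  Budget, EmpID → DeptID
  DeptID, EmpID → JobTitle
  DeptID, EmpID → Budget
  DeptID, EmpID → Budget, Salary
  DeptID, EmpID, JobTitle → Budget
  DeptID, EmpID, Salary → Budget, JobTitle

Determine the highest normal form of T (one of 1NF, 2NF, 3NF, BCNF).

BCNF

Candidate keys: {Budget, EmpID}, {DeptID, EmpID}. Prime attributes: {Budget, DeptID, EmpID}.
The left-hand side of every FD is a superkey, so BCNF is satisfied.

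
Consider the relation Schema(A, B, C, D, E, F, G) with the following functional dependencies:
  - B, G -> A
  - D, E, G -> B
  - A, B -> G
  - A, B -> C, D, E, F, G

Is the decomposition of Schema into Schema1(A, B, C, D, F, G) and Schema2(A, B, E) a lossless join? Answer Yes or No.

Common attributes: {A, B}; their closure is {A, B, C, D, E, F, G}.
Schema1 is contained in that closure, so Schema1 ∩ Schema2 -> Schema1 holds and the join is lossless.

Yes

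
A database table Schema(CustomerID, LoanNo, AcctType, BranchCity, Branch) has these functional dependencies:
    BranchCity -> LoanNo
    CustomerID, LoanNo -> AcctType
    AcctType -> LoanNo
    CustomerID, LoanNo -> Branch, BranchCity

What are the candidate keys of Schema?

{CustomerID} never appears on the right of any FD, so every key must include it.
{AcctType, CustomerID}⁺ = {AcctType, Branch, BranchCity, CustomerID, LoanNo}, which is every attribute, so {AcctType, CustomerID} is a candidate key.
{BranchCity, CustomerID}⁺ = {AcctType, Branch, BranchCity, CustomerID, LoanNo}, which is every attribute, so {BranchCity, CustomerID} is a candidate key.
{CustomerID, LoanNo}⁺ = {AcctType, Branch, BranchCity, CustomerID, LoanNo}, which is every attribute, so {CustomerID, LoanNo} is a candidate key.
These are minimal and exhaustive — every other superkey contains one of them.

{AcctType, CustomerID}, {BranchCity, CustomerID}, {CustomerID, LoanNo}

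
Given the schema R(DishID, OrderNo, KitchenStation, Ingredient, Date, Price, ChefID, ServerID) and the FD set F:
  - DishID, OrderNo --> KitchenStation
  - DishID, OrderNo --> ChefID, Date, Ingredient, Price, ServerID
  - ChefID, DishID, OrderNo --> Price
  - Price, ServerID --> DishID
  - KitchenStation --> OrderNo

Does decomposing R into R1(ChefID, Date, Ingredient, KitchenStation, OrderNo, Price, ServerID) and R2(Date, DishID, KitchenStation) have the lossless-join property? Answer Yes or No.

No

The shared attributes are {Date, KitchenStation} and {Date, KitchenStation}⁺ = {Date, KitchenStation, OrderNo}.
The closure covers neither R1 nor R2 entirely; the join is not lossless.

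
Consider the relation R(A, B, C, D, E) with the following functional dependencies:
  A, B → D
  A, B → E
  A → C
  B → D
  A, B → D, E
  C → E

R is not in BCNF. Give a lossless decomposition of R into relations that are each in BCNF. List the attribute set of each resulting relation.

Candidate key of the original relation: {A, B}.
Within {A, B, C, D, E}: {A}⁺ ∩ {A, B, C, D, E} = {A, C, E}, not the whole set, so A → C, E violates BCNF; decompose into {A, C, E} and {A, B, D}.
Within {A, C, E}: {C}⁺ ∩ {A, C, E} = {C, E}, not the whole set, so C → E violates BCNF; decompose into {C, E} and {A, C}.
{C, E}: every determinant is a superkey — BCNF.
{A, C}: every determinant is a superkey — BCNF.
Within {A, B, D}: {B}⁺ ∩ {A, B, D} = {B, D}, not the whole set, so B → D violates BCNF; decompose into {B, D} and {A, B}.
{B, D}: every determinant is a superkey — BCNF.
{A, B}: every determinant is a superkey — BCNF.

{A, B}; {A, C}; {B, D}; {C, E}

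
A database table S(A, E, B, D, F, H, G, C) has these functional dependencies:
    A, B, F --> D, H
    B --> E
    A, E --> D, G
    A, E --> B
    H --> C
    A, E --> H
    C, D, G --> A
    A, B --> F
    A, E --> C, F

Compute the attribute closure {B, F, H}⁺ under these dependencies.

Start with {B, F, H}.
B --> E applies; add {E} → now {B, E, F, H}.
H --> C applies; add {C} → now {B, C, E, F, H}.
No further FD applies.

{B, C, E, F, H}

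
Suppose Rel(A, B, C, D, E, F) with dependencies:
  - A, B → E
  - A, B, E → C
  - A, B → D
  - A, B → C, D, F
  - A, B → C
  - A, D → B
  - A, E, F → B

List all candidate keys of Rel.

No FD produces {A}, so it must be in every candidate key.
Closure of {A, B} is {A, B, C, D, E, F}, the whole schema; {A, B} is a candidate key.
Closure of {A, D} is {A, B, C, D, E, F}, the whole schema; {A, D} is a candidate key.
Closure of {A, E, F} is {A, B, C, D, E, F}, the whole schema; {A, E, F} is a candidate key.
These are minimal and exhaustive — every other superkey contains one of them.

{A, B}, {A, D}, {A, E, F}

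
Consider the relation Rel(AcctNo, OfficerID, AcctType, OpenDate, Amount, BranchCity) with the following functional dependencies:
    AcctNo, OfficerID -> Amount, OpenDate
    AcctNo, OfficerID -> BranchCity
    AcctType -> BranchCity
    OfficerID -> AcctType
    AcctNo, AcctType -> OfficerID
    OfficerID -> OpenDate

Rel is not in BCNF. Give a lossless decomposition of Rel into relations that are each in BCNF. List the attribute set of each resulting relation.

{AcctNo, Amount, OfficerID}; {AcctType, BranchCity}; {AcctType, OfficerID, OpenDate}

Candidate keys of the original relation: {AcctNo, AcctType}, {AcctNo, OfficerID}.
In {AcctNo, AcctType, Amount, BranchCity, OfficerID, OpenDate}, {AcctType} is not a superkey ({AcctType}⁺ restricted to this set is {AcctType, BranchCity}), so split on AcctType -> BranchCity into {AcctType, BranchCity} and {AcctNo, AcctType, Amount, OfficerID, OpenDate}.
{AcctType, BranchCity} is in BCNF.
In {AcctNo, AcctType, Amount, OfficerID, OpenDate}, {OfficerID} is not a superkey ({OfficerID}⁺ restricted to this set is {AcctType, OfficerID, OpenDate}), so split on OfficerID -> AcctType, OpenDate into {AcctType, OfficerID, OpenDate} and {AcctNo, Amount, OfficerID}.
{AcctType, OfficerID, OpenDate} is in BCNF.
{AcctNo, Amount, OfficerID} is in BCNF.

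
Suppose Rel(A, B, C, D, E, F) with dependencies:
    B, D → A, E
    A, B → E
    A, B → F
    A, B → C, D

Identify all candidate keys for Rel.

{B} never appears on the right of any FD, so every key must include it.
{A, B}⁺ = {A, B, C, D, E, F}, which is every attribute, so {A, B} is a candidate key.
{B, D}⁺ = {A, B, C, D, E, F}, which is every attribute, so {B, D} is a candidate key.
These are minimal and exhaustive — every other superkey contains one of them.

{A, B}, {B, D}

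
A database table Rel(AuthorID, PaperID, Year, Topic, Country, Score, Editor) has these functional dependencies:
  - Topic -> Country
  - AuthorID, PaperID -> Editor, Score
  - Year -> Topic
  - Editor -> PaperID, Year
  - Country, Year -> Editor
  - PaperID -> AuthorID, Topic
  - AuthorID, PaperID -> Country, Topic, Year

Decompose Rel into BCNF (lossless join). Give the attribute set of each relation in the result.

Candidate keys of the original relation: {Editor}, {PaperID}, {Year}.
Within {AuthorID, Country, Editor, PaperID, Score, Topic, Year}: {Topic}⁺ ∩ {AuthorID, Country, Editor, PaperID, Score, Topic, Year} = {Country, Topic}, not the whole set, so Topic -> Country violates BCNF; decompose into {Country, Topic} and {AuthorID, Editor, PaperID, Score, Topic, Year}.
{Country, Topic} has no BCNF violation.
{AuthorID, Editor, PaperID, Score, Topic, Year} has no BCNF violation.

{AuthorID, Editor, PaperID, Score, Topic, Year}; {Country, Topic}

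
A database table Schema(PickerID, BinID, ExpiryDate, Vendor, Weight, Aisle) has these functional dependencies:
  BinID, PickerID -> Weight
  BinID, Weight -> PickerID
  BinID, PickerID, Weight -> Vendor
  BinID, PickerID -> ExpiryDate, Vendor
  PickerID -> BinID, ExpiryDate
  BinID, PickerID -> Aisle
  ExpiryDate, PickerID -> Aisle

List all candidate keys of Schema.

Closure of {PickerID} is {Aisle, BinID, ExpiryDate, PickerID, Vendor, Weight}, the whole schema; {PickerID} is a candidate key.
Closure of {BinID, Weight} is {Aisle, BinID, ExpiryDate, PickerID, Vendor, Weight}, the whole schema; {BinID, Weight} is a candidate key.
Any other superkey properly contains one of these, so there are no further candidate keys.

{BinID, Weight}, {PickerID}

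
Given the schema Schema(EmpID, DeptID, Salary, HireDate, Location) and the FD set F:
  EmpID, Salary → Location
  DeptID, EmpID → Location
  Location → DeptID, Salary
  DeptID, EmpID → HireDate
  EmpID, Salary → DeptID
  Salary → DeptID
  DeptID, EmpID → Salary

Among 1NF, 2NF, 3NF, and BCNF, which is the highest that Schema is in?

Candidate keys: {DeptID, EmpID}, {EmpID, Location}, {EmpID, Salary}. Prime attributes: {DeptID, EmpID, Location, Salary}.
Location → DeptID, Salary breaks BCNF: {Location}⁺ = {DeptID, Location, Salary}, so {Location} is not a superkey.
But every attribute on its right side ({DeptID, Salary}) is prime, and the same holds for every other non-superkey FD, so 3NF still holds.

3NF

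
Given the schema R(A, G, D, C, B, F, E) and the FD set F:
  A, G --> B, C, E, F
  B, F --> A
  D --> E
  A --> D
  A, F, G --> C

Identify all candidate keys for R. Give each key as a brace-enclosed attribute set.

{A, G}, {B, F, G}

No FD produces {G}, so it must be in every candidate key.
{A, G}⁺ = {A, B, C, D, E, F, G}, which is every attribute, so {A, G} is a candidate key.
{B, F, G}⁺ = {A, B, C, D, E, F, G}, which is every attribute, so {B, F, G} is a candidate key.
Any other superkey properly contains one of these, so there are no further candidate keys.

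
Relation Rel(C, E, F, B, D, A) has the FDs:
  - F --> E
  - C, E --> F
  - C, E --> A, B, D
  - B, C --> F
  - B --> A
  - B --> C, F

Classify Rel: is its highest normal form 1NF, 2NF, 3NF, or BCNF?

3NF

Candidate keys: {B}, {C, E}, {C, F}. Prime attributes: {B, C, E, F}.
F --> E breaks BCNF: {F}⁺ = {E, F}, so {F} is not a superkey.
Since {E} ⊆ prime attributes and every other non-superkey FD also has a prime right side, the schema is in 3NF.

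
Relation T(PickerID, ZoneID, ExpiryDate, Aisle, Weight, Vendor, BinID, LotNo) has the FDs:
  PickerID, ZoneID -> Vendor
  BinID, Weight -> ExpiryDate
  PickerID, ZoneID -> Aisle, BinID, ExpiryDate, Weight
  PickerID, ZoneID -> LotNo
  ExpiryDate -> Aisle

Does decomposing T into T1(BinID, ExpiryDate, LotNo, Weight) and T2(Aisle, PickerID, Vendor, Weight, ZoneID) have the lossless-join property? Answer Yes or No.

Common attributes: {Weight}; their closure is {Weight}.
Neither T1 nor T2 is contained in that closure, so the decomposition is lossy.

No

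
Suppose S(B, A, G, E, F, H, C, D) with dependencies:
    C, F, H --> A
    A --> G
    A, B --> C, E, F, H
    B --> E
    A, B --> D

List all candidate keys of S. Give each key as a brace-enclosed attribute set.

{B} never appears on the right of any FD, so every key must include it.
{A, B} is a candidate key since {A, B}⁺ = {A, B, C, D, E, F, G, H} covers every attribute.
{B, C, F, H} is a candidate key since {B, C, F, H}⁺ = {A, B, C, D, E, F, G, H} covers every attribute.
No proper subset of any of these is a key, and no other minimal superkey exists.

{A, B}, {B, C, F, H}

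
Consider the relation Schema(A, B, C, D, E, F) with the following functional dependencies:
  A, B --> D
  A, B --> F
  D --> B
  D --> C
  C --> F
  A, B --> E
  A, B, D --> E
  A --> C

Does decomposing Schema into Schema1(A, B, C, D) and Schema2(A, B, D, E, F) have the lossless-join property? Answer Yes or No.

Common attributes: {A, B, D}; their closure is {A, B, C, D, E, F}.
This includes all of Schema1, so the common attributes are a superkey of Schema1 — the join is lossless.

Yes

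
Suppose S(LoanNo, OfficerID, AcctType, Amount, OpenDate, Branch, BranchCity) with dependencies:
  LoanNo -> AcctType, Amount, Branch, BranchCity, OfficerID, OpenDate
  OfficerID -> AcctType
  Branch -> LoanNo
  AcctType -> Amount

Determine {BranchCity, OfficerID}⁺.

Start with {BranchCity, OfficerID}.
OfficerID -> AcctType applies; add {AcctType} → now {AcctType, BranchCity, OfficerID}.
AcctType -> Amount applies; add {Amount} → now {AcctType, Amount, BranchCity, OfficerID}.
No further FD applies.

{AcctType, Amount, BranchCity, OfficerID}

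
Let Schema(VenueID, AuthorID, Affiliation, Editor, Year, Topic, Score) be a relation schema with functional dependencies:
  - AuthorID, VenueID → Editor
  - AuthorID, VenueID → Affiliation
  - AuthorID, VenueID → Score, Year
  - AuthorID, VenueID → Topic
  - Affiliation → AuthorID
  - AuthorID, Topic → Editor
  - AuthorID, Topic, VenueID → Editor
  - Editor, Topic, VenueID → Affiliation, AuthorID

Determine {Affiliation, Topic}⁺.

Start with {Affiliation, Topic}.
Affiliation → AuthorID applies; add {AuthorID} → now {Affiliation, AuthorID, Topic}.
AuthorID, Topic → Editor applies; add {Editor} → now {Affiliation, AuthorID, Editor, Topic}.
No further FD applies.

{Affiliation, AuthorID, Editor, Topic}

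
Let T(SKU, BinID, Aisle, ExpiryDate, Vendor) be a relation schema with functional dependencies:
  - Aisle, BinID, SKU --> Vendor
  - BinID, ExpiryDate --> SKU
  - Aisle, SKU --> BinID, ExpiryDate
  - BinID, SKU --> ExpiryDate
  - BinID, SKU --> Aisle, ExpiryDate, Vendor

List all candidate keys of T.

Closure of {Aisle, SKU} is {Aisle, BinID, ExpiryDate, SKU, Vendor}, the whole schema; {Aisle, SKU} is a candidate key.
Closure of {BinID, ExpiryDate} is {Aisle, BinID, ExpiryDate, SKU, Vendor}, the whole schema; {BinID, ExpiryDate} is a candidate key.
Closure of {BinID, SKU} is {Aisle, BinID, ExpiryDate, SKU, Vendor}, the whole schema; {BinID, SKU} is a candidate key.
Any other superkey properly contains one of these, so there are no further candidate keys.

{Aisle, SKU}, {BinID, ExpiryDate}, {BinID, SKU}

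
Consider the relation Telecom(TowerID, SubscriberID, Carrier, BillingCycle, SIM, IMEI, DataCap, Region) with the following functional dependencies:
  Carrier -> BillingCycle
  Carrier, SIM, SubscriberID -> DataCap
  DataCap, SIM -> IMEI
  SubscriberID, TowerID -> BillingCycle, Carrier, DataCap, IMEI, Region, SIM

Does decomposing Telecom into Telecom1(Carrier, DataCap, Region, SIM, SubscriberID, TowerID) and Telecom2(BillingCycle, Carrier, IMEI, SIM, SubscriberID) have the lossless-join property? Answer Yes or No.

The shared attributes are {Carrier, SIM, SubscriberID} and {Carrier, SIM, SubscriberID}⁺ = {BillingCycle, Carrier, DataCap, IMEI, SIM, SubscriberID}.
Telecom2 is contained in that closure, so Telecom1 ∩ Telecom2 -> Telecom2 holds and the join is lossless.

Yes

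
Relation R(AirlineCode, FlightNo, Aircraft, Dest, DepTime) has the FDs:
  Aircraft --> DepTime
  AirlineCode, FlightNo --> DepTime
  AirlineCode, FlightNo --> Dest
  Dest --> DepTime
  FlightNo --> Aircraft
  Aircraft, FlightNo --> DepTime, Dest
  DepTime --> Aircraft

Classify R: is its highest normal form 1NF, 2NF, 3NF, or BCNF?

1NF

Candidate key: {AirlineCode, FlightNo}. Prime attributes: {AirlineCode, FlightNo}.
For Aircraft --> DepTime we have {Aircraft}⁺ = {Aircraft, DepTime}; {Aircraft} is not a superkey, so BCNF fails.
Aircraft --> DepTime has non-prime {DepTime} on the right and a non-superkey on the left, so 3NF fails.
The proper key subset {FlightNo} of {AirlineCode, FlightNo} determines non-prime {Aircraft, DepTime, Dest}, so the relation is not even in 2NF.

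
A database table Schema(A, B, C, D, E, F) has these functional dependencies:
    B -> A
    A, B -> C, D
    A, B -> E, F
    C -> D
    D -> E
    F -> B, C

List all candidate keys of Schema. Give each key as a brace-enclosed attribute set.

{B}, {F}

{B} is a candidate key since {B}⁺ = {A, B, C, D, E, F} covers every attribute.
{F} is a candidate key since {F}⁺ = {A, B, C, D, E, F} covers every attribute.
These are minimal and exhaustive — every other superkey contains one of them.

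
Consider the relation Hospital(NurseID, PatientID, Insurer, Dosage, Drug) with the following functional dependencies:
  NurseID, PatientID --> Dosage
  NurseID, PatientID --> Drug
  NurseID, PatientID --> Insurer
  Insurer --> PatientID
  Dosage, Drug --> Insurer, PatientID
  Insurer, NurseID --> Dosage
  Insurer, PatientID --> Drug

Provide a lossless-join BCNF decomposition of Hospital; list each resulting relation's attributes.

Candidate keys of the original relation: {Dosage, Drug, NurseID}, {Insurer, NurseID}, {NurseID, PatientID}.
Within {Dosage, Drug, Insurer, NurseID, PatientID}: {Insurer}⁺ ∩ {Dosage, Drug, Insurer, NurseID, PatientID} = {Drug, Insurer, PatientID}, not the whole set, so Insurer --> Drug, PatientID violates BCNF; decompose into {Drug, Insurer, PatientID} and {Dosage, Insurer, NurseID}.
{Drug, Insurer, PatientID} is in BCNF.
{Dosage, Insurer, NurseID} is in BCNF.

{Dosage, Insurer, NurseID}; {Drug, Insurer, PatientID}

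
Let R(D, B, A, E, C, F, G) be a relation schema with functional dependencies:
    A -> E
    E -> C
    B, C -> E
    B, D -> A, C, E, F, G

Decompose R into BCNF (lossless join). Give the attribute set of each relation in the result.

{A, B, D, F, G}; {A, E}; {C, E}

Candidate key of the original relation: {B, D}.
{A, B, C, D, E, F, G}: {A} determines {A, C, E} here but is not a superkey — split on A -> C, E, giving {A, C, E} and {A, B, D, F, G}.
{A, C, E}: {E} determines {C, E} here but is not a superkey — split on E -> C, giving {C, E} and {A, E}.
{C, E} is in BCNF.
{A, E} is in BCNF.
{A, B, D, F, G} is in BCNF.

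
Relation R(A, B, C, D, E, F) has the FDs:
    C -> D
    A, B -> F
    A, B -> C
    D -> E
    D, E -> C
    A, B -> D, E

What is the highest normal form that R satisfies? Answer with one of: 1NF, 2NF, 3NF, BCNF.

Candidate key: {A, B}. Prime attributes: {A, B}.
C -> D breaks BCNF: {C}⁺ = {C, D, E}, so {C} is not a superkey.
Because {D} is non-prime and the left side of C -> D is not a superkey, the relation is not in 3NF.
No non-prime attribute depends on a proper subset of any candidate key, so 2NF holds.

2NF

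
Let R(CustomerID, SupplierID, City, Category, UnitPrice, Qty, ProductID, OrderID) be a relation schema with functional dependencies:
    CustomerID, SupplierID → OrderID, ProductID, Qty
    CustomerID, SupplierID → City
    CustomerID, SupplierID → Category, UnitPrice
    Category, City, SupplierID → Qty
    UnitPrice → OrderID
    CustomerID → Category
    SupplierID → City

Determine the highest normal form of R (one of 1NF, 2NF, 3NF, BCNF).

Candidate key: {CustomerID, SupplierID}. Prime attributes: {CustomerID, SupplierID}.
Category, City, SupplierID → Qty: {Category, City, SupplierID}⁺ = {Category, City, Qty, SupplierID}, which is not all of the attributes, so the left side is not a superkey — BCNF is violated.
Because {Qty} is non-prime and the left side of Category, City, SupplierID → Qty is not a superkey, the relation is not in 3NF.
The proper key subset {CustomerID} of {CustomerID, SupplierID} determines non-prime {Category}, so the relation is not even in 2NF.

1NF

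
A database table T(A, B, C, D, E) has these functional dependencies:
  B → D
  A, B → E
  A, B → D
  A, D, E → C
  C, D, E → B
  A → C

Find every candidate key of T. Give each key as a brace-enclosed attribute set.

{A, B}, {A, D, E}

No FD produces {A}, so it must be in every candidate key.
{A, B} is a candidate key since {A, B}⁺ = {A, B, C, D, E} covers every attribute.
{A, D, E} is a candidate key since {A, D, E}⁺ = {A, B, C, D, E} covers every attribute.
These are minimal and exhaustive — every other superkey contains one of them.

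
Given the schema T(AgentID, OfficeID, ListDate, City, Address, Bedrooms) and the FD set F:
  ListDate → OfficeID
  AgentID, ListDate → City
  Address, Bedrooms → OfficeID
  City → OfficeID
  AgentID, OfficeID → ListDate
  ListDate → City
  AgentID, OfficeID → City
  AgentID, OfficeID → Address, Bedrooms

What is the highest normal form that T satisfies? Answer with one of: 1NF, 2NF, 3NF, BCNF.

3NF

Candidate keys: {Address, AgentID, Bedrooms}, {AgentID, City}, {AgentID, ListDate}, {AgentID, OfficeID}. Prime attributes: {Address, AgentID, Bedrooms, City, ListDate, OfficeID}.
ListDate → OfficeID: {ListDate}⁺ = {City, ListDate, OfficeID}, which is not all of the attributes, so the left side is not a superkey — BCNF is violated.
Its right-hand attributes {OfficeID} are all prime, as are those of every other non-superkey FD — the relation is in 3NF.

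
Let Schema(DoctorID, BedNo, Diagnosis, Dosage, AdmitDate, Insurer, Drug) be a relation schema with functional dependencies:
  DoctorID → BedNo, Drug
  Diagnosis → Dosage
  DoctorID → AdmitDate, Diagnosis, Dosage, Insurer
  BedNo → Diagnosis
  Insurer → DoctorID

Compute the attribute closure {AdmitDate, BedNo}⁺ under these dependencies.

{AdmitDate, BedNo, Diagnosis, Dosage}

Start with {AdmitDate, BedNo}.
BedNo → Diagnosis applies; add {Diagnosis} → now {AdmitDate, BedNo, Diagnosis}.
Diagnosis → Dosage applies; add {Dosage} → now {AdmitDate, BedNo, Diagnosis, Dosage}.
No further FD applies.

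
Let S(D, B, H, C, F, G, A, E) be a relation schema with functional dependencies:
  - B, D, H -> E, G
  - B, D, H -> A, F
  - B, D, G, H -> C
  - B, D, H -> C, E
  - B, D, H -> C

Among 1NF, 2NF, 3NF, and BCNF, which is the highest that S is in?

Candidate key: {B, D, H}. Prime attributes: {B, D, H}.
Every FD has a superkey on the left, so the relation is in BCNF.

BCNF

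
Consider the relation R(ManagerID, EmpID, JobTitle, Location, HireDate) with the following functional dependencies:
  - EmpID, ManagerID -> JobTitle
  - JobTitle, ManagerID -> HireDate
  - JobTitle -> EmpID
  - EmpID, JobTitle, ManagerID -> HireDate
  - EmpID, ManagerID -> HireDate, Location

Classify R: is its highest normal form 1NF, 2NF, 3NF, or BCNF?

Candidate keys: {EmpID, ManagerID}, {JobTitle, ManagerID}. Prime attributes: {EmpID, JobTitle, ManagerID}.
JobTitle -> EmpID breaks BCNF: {JobTitle}⁺ = {EmpID, JobTitle}, so {JobTitle} is not a superkey.
But every attribute on its right side ({EmpID}) is prime, and the same holds for every other non-superkey FD, so 3NF still holds.

3NF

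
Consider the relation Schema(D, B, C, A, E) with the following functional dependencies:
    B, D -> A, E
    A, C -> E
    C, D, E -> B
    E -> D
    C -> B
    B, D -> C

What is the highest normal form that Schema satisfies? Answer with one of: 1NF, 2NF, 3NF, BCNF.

3NF

Candidate keys: {A, C}, {B, D}, {B, E}, {C, D}, {C, E}. Prime attributes: {A, B, C, D, E}.
E -> D: {E}⁺ = {D, E}, which is not all of the attributes, so the left side is not a superkey — BCNF is violated.
Since {D} ⊆ prime attributes and every other non-superkey FD also has a prime right side, the schema is in 3NF.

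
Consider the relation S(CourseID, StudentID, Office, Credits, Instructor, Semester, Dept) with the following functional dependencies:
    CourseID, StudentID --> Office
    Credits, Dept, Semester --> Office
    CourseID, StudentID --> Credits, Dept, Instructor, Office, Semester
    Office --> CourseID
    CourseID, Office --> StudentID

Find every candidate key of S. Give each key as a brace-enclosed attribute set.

{Office} is a candidate key since {Office}⁺ = {CourseID, Credits, Dept, Instructor, Office, Semester, StudentID} covers every attribute.
{CourseID, StudentID} is a candidate key since {CourseID, StudentID}⁺ = {CourseID, Credits, Dept, Instructor, Office, Semester, StudentID} covers every attribute.
{Credits, Dept, Semester} is a candidate key since {Credits, Dept, Semester}⁺ = {CourseID, Credits, Dept, Instructor, Office, Semester, StudentID} covers every attribute.
Any other superkey properly contains one of these, so there are no further candidate keys.

{CourseID, StudentID}, {Credits, Dept, Semester}, {Office}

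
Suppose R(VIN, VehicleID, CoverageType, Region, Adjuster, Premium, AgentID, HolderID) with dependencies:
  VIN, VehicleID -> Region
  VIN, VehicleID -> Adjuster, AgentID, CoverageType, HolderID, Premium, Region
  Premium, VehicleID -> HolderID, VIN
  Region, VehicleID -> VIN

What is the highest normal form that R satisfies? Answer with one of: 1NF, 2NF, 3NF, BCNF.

BCNF

Candidate keys: {Premium, VehicleID}, {Region, VehicleID}, {VIN, VehicleID}. Prime attributes: {Premium, Region, VIN, VehicleID}.
Each dependency's left side is a superkey — BCNF holds.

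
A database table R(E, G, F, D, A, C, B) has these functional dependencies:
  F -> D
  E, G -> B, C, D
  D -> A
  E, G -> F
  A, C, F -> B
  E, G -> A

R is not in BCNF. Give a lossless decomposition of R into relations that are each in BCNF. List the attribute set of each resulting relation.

{A, D}; {B, C, F}; {C, E, F, G}; {D, F}

Candidate key of the original relation: {E, G}.
In {A, B, C, D, E, F, G}, {F} is not a superkey ({F}⁺ restricted to this set is {A, D, F}), so split on F -> A, D into {A, D, F} and {B, C, E, F, G}.
In {A, D, F}, {D} is not a superkey ({D}⁺ restricted to this set is {A, D}), so split on D -> A into {A, D} and {D, F}.
{A, D} is in BCNF.
{D, F} is in BCNF.
In {B, C, E, F, G}, {C, F} is not a superkey ({C, F}⁺ restricted to this set is {B, C, F}), so split on C, F -> B into {B, C, F} and {C, E, F, G}.
{B, C, F} is in BCNF.
{C, E, F, G} is in BCNF.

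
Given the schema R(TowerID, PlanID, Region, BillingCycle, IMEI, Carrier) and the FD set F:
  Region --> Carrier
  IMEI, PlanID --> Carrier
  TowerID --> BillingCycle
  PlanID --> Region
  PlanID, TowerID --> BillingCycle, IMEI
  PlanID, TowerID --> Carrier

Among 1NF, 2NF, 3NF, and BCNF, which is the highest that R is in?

Candidate key: {PlanID, TowerID}. Prime attributes: {PlanID, TowerID}.
Region --> Carrier breaks BCNF: {Region}⁺ = {Carrier, Region}, so {Region} is not a superkey.
Because {Carrier} is non-prime and the left side of Region --> Carrier is not a superkey, the relation is not in 3NF.
{PlanID} is a proper subset of the key {PlanID, TowerID}, and {PlanID}⁺ contains the non-prime attributes {Carrier, Region} — a partial dependency, so 2NF is violated.

1NF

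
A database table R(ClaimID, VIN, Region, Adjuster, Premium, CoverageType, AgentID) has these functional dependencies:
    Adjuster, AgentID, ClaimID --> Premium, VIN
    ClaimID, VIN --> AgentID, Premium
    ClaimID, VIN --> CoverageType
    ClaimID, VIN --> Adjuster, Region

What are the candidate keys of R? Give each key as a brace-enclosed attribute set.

{Adjuster, AgentID, ClaimID}, {ClaimID, VIN}

No FD produces {ClaimID}, so it must be in every candidate key.
{ClaimID, VIN} is a candidate key since {ClaimID, VIN}⁺ = {Adjuster, AgentID, ClaimID, CoverageType, Premium, Region, VIN} covers every attribute.
{Adjuster, AgentID, ClaimID} is a candidate key since {Adjuster, AgentID, ClaimID}⁺ = {Adjuster, AgentID, ClaimID, CoverageType, Premium, Region, VIN} covers every attribute.
Any other superkey properly contains one of these, so there are no further candidate keys.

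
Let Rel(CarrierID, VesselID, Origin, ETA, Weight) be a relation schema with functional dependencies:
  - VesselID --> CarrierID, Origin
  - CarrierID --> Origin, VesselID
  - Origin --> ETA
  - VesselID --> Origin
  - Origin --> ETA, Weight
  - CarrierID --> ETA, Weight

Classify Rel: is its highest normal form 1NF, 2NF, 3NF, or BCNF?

Candidate keys: {CarrierID}, {VesselID}. Prime attributes: {CarrierID, VesselID}.
Origin --> ETA: {Origin}⁺ = {ETA, Origin, Weight}, which is not all of the attributes, so the left side is not a superkey — BCNF is violated.
Because {ETA} is non-prime and the left side of Origin --> ETA is not a superkey, the relation is not in 3NF.
All keys have size 1, which rules out partial dependencies — 2NF is satisfied.

2NF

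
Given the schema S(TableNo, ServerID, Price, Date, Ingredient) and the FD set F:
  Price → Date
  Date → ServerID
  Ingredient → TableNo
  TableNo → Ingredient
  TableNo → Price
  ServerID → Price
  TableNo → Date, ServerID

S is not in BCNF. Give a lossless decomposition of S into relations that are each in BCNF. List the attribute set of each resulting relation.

{Date, Price, ServerID}; {Ingredient, Price, TableNo}

Candidate keys of the original relation: {Ingredient}, {TableNo}.
In {Date, Ingredient, Price, ServerID, TableNo}, {Price} is not a superkey ({Price}⁺ restricted to this set is {Date, Price, ServerID}), so split on Price → Date, ServerID into {Date, Price, ServerID} and {Ingredient, Price, TableNo}.
{Date, Price, ServerID} is in BCNF.
{Ingredient, Price, TableNo} is in BCNF.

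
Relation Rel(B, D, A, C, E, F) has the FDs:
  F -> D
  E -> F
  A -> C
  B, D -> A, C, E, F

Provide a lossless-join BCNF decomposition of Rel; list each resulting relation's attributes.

{A, B, E}; {A, C}; {D, F}; {E, F}

Candidate keys of the original relation: {B, D}, {B, E}, {B, F}.
In {A, B, C, D, E, F}, {F} is not a superkey ({F}⁺ restricted to this set is {D, F}), so split on F -> D into {D, F} and {A, B, C, E, F}.
{D, F} is in BCNF.
In {A, B, C, E, F}, {E} is not a superkey ({E}⁺ restricted to this set is {E, F}), so split on E -> F into {E, F} and {A, B, C, E}.
{E, F} is in BCNF.
In {A, B, C, E}, {A} is not a superkey ({A}⁺ restricted to this set is {A, C}), so split on A -> C into {A, C} and {A, B, E}.
{A, C} is in BCNF.
{A, B, E} is in BCNF.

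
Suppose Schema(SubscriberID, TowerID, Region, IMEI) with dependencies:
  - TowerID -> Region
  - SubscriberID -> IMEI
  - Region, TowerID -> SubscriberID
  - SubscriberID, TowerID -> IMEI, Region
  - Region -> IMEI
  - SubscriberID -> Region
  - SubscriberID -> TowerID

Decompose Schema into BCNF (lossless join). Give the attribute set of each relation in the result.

Candidate keys of the original relation: {SubscriberID}, {TowerID}.
Within {IMEI, Region, SubscriberID, TowerID}: {Region}⁺ ∩ {IMEI, Region, SubscriberID, TowerID} = {IMEI, Region}, not the whole set, so Region -> IMEI violates BCNF; decompose into {IMEI, Region} and {Region, SubscriberID, TowerID}.
{IMEI, Region} is in BCNF.
{Region, SubscriberID, TowerID} is in BCNF.

{IMEI, Region}; {Region, SubscriberID, TowerID}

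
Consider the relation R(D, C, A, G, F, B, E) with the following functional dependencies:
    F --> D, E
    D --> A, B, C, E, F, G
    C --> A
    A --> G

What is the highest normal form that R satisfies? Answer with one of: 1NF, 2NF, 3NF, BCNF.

Candidate keys: {D}, {F}. Prime attributes: {D, F}.
For C --> A we have {C}⁺ = {A, C, G}; {C} is not a superkey, so BCNF fails.
C --> A has non-prime {A} on the right and a non-superkey on the left, so 3NF fails.
All keys have size 1, which rules out partial dependencies — 2NF is satisfied.

2NF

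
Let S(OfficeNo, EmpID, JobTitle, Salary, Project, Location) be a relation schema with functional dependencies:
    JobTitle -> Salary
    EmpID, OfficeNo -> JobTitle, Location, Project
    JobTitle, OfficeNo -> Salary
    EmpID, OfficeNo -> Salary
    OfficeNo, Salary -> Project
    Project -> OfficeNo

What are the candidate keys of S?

{EmpID, OfficeNo}, {EmpID, Project}

{EmpID} never appears on the right of any FD, so every key must include it.
Closure of {EmpID, OfficeNo} is {EmpID, JobTitle, Location, OfficeNo, Project, Salary}, the whole schema; {EmpID, OfficeNo} is a candidate key.
Closure of {EmpID, Project} is {EmpID, JobTitle, Location, OfficeNo, Project, Salary}, the whole schema; {EmpID, Project} is a candidate key.
Any other superkey properly contains one of these, so there are no further candidate keys.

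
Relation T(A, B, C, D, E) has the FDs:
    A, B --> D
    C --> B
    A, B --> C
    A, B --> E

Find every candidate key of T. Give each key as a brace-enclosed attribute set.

{A, B}, {A, C}

{A} never appears on the right of any FD, so every key must include it.
Closure of {A, B} is {A, B, C, D, E}, the whole schema; {A, B} is a candidate key.
Closure of {A, C} is {A, B, C, D, E}, the whole schema; {A, C} is a candidate key.
These are minimal and exhaustive — every other superkey contains one of them.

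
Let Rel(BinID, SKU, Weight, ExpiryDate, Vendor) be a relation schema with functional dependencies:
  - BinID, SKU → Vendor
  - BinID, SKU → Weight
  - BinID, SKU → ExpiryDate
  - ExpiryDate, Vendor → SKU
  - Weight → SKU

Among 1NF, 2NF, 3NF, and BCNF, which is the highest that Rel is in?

3NF

Candidate keys: {BinID, ExpiryDate, Vendor}, {BinID, SKU}, {BinID, Weight}. Prime attributes: {BinID, ExpiryDate, SKU, Vendor, Weight}.
ExpiryDate, Vendor → SKU breaks BCNF: {ExpiryDate, Vendor}⁺ = {ExpiryDate, SKU, Vendor}, so {ExpiryDate, Vendor} is not a superkey.
Its right-hand attributes {SKU} are all prime, as are those of every other non-superkey FD — the relation is in 3NF.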